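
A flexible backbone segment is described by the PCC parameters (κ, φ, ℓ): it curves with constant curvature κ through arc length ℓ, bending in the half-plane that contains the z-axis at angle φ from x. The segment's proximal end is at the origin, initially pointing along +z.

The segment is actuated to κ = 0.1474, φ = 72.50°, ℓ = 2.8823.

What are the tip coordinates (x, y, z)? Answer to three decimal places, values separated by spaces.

0.181 0.575 2.796

θ = κ·ℓ = 0.1474 × 2.8823 = 0.42485 rad
ρ = (1 − cos θ)/κ = (1 − 0.91110)/0.1474 = 0.60312
z = sin θ / κ = 0.41219/0.1474 = 2.79637
x = ρ cos φ = 0.60312 × cos(72.50°) = 0.18136
y = ρ sin φ = 0.60312 × sin(72.50°) = 0.57521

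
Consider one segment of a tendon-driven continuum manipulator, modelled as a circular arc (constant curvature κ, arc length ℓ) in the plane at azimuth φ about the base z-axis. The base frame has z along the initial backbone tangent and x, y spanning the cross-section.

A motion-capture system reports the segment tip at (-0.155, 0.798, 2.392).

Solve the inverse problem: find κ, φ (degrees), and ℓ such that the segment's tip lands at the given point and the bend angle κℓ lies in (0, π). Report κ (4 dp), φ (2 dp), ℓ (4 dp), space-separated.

0.2547 100.99 2.5721

ρ = √(x²+y²) = √(-0.155² + 0.798²) = 0.81291
φ = atan2(y, x) mod 360° = atan2(0.798, -0.155) = 100.9920°
|p|² = ρ² + z² = 0.81291² + 2.392² = 6.38249
κ = 2ρ / |p|² = 2×0.81291 / 6.38249 = 0.25473
θ = 2·atan2(ρ, z) = 2·atan2(0.81291, 2.392) = 0.65520 rad
ℓ = θ/κ = 0.65520/0.25473 = 2.57212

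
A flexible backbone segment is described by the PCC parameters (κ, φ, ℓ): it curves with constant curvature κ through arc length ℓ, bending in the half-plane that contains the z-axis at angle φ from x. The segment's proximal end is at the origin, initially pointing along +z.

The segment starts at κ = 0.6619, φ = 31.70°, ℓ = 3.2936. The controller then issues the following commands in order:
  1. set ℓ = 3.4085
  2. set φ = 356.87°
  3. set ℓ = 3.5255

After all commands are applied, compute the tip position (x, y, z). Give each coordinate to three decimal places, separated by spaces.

initial: κ=0.6619, φ=31.70°, ℓ=3.2936
cmd 1: set ℓ=3.4085 → (κ,φ,ℓ)=(0.6619,31.70°,3.4085) → tip=(2.0989,1.2963,1.1697)
cmd 2: set φ=356.87° → (κ,φ,ℓ)=(0.6619,356.87°,3.4085) → tip=(2.4633,-0.1347,1.1697)
cmd 3: set ℓ=3.5255 → (κ,φ,ℓ)=(0.6619,356.87°,3.5255) → tip=(2.5508,-0.1395,1.0922)

2.551 -0.139 1.092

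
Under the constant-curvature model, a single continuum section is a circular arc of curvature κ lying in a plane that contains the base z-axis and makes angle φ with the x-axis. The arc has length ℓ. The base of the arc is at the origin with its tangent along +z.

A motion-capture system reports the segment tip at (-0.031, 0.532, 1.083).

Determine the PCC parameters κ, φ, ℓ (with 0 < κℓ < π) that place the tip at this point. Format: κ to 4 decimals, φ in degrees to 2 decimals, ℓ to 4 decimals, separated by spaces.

ρ = √(x²+y²) = √(-0.031² + 0.532²) = 0.53290
φ = atan2(y, x) mod 360° = atan2(0.532, -0.031) = 93.3349°
|p|² = ρ² + z² = 0.53290² + 1.083² = 1.45687
κ = 2ρ / |p|² = 2×0.53290 / 1.45687 = 0.73157
θ = 2·atan2(ρ, z) = 2·atan2(0.53290, 1.083) = 0.91455 rad
ℓ = θ/κ = 0.91455/0.73157 = 1.25012

0.7316 93.33 1.2501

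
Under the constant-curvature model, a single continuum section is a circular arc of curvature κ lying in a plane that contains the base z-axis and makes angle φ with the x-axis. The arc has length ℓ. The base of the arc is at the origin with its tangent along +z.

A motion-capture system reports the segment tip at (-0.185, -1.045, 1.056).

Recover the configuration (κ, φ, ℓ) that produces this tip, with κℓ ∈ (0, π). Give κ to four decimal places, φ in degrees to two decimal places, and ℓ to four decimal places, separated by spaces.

ρ = √(x²+y²) = √(-0.185² + -1.045²) = 1.06125
φ = atan2(y, x) mod 360° = atan2(-1.045, -0.185) = 259.9607°
|p|² = ρ² + z² = 1.06125² + 1.056² = 2.24139
κ = 2ρ / |p|² = 2×1.06125 / 2.24139 = 0.94696
θ = 2·atan2(ρ, z) = 2·atan2(1.06125, 1.056) = 1.57575 rad
ℓ = θ/κ = 1.57575/0.94696 = 1.66402

0.9470 259.96 1.6640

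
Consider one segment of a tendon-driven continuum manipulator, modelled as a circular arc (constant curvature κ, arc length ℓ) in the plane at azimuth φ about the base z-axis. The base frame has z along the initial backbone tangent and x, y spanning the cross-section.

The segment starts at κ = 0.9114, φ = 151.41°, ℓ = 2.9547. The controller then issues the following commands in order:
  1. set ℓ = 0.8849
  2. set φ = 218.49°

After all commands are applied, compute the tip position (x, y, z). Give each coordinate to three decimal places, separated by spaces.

-0.264 -0.210 0.792

initial: κ=0.9114, φ=151.41°, ℓ=2.9547
cmd 1: set ℓ=0.8849 → (κ,φ,ℓ)=(0.9114,151.41°,0.8849) → tip=(-0.2967,0.1617,0.7920)
cmd 2: set φ=218.49° → (κ,φ,ℓ)=(0.9114,218.49°,0.8849) → tip=(-0.2645,-0.2103,0.7920)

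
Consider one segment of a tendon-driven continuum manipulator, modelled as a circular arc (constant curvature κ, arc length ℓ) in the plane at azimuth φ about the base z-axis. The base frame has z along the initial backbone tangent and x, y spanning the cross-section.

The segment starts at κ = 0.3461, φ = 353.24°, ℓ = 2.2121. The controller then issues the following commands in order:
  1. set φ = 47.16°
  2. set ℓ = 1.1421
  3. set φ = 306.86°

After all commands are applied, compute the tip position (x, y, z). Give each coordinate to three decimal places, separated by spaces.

initial: κ=0.3461, φ=353.24°, ℓ=2.2121
cmd 1: set φ=47.16° → (κ,φ,ℓ)=(0.3461,47.16°,2.2121) → tip=(0.5482,0.5912,2.0022)
cmd 2: set ℓ=1.1421 → (κ,φ,ℓ)=(0.3461,47.16°,1.1421) → tip=(0.1515,0.1634,1.1126)
cmd 3: set φ=306.86° → (κ,φ,ℓ)=(0.3461,306.86°,1.1421) → tip=(0.1336,-0.1783,1.1126)

0.134 -0.178 1.113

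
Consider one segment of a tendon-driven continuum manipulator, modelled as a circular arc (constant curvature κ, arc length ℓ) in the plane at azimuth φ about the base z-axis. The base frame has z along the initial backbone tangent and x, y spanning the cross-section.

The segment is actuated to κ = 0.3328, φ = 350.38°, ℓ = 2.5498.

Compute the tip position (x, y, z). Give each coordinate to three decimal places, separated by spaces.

1.004 -0.170 2.255

θ = κ·ℓ = 0.3328 × 2.5498 = 0.84857 rad
ρ = (1 − cos θ)/κ = (1 − 0.66105)/0.3328 = 1.01847
z = sin θ / κ = 0.75034/0.3328 = 2.25462
x = ρ cos φ = 1.01847 × cos(350.38°) = 1.00414
y = ρ sin φ = 1.01847 × sin(350.38°) = -0.17020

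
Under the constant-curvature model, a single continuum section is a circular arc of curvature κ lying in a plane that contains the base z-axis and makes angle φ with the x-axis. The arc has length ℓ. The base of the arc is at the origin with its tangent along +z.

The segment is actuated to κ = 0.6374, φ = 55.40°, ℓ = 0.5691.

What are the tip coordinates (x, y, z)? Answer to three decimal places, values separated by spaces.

0.058 0.084 0.557

θ = κ·ℓ = 0.6374 × 0.5691 = 0.36274 rad
ρ = (1 − cos θ)/κ = (1 − 0.93493)/0.6374 = 0.10209
z = sin θ / κ = 0.35484/0.6374 = 0.55670
x = ρ cos φ = 0.10209 × cos(55.40°) = 0.05797
y = ρ sin φ = 0.10209 × sin(55.40°) = 0.08404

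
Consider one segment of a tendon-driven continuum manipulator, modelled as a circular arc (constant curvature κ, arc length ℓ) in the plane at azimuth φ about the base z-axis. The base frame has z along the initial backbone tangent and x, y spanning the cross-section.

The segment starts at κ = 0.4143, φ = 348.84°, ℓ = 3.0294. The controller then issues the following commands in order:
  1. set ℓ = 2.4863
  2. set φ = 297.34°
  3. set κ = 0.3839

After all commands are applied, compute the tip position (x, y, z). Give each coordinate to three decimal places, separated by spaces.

0.505 -0.976 2.126

initial: κ=0.4143, φ=348.84°, ℓ=3.0294
cmd 1: set ℓ=2.4863 → (κ,φ,ℓ)=(0.4143,348.84°,2.4863) → tip=(1.1491,-0.2267,2.0694)
cmd 2: set φ=297.34° → (κ,φ,ℓ)=(0.4143,297.34°,2.4863) → tip=(0.5379,-1.0404,2.0694)
cmd 3: set κ=0.3839 → (κ,φ,ℓ)=(0.3839,297.34°,2.4863) → tip=(0.5048,-0.9764,2.1256)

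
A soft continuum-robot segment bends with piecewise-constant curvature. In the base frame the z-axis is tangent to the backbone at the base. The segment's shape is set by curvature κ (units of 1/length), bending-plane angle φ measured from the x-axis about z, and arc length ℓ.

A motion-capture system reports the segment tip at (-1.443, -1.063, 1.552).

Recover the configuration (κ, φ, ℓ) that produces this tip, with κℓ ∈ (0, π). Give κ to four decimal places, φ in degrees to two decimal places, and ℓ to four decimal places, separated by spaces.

0.6377 216.38 2.6881

ρ = √(x²+y²) = √(-1.443² + -1.063²) = 1.79227
φ = atan2(y, x) mod 360° = atan2(-1.063, -1.443) = 216.3776°
|p|² = ρ² + z² = 1.79227² + 1.552² = 5.62092
κ = 2ρ / |p|² = 2×1.79227 / 5.62092 = 0.63771
θ = 2·atan2(ρ, z) = 2·atan2(1.79227, 1.552) = 1.71424 rad
ℓ = θ/κ = 1.71424/0.63771 = 2.68811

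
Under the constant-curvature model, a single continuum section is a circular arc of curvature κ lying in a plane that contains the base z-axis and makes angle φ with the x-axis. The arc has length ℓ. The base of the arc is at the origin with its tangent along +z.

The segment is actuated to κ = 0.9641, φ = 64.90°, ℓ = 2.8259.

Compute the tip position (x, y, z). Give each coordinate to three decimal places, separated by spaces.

θ = κ·ℓ = 0.9641 × 2.8259 = 2.72445 rad
ρ = (1 − cos θ)/κ = (1 − -0.91425)/0.9641 = 1.98553
z = sin θ / κ = 0.40515/0.9641 = 0.42024
x = ρ cos φ = 1.98553 × cos(64.90°) = 0.84226
y = ρ sin φ = 1.98553 × sin(64.90°) = 1.79803

0.842 1.798 0.420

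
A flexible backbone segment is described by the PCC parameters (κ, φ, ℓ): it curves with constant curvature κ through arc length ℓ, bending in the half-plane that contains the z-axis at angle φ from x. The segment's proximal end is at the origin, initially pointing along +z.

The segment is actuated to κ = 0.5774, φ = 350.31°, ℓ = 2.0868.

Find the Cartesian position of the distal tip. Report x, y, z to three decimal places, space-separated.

θ = κ·ℓ = 0.5774 × 2.0868 = 1.20492 rad
ρ = (1 − cos θ)/κ = (1 − 0.35777)/0.5774 = 1.11228
z = sin θ / κ = 0.93381/0.5774 = 1.61727
x = ρ cos φ = 1.11228 × cos(350.31°) = 1.09641
y = ρ sin φ = 1.11228 × sin(350.31°) = -0.18722

1.096 -0.187 1.617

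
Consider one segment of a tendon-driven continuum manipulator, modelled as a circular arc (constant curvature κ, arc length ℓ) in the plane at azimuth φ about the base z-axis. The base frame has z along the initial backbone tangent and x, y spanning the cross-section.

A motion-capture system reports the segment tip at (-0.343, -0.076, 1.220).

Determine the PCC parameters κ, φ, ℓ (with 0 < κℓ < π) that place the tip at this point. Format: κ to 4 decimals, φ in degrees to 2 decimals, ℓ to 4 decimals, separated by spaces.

0.4359 192.49 1.2864

ρ = √(x²+y²) = √(-0.343² + -0.076²) = 0.35132
φ = atan2(y, x) mod 360° = atan2(-0.076, -0.343) = 192.4934°
|p|² = ρ² + z² = 0.35132² + 1.220² = 1.61183
κ = 2ρ / |p|² = 2×0.35132 / 1.61183 = 0.43593
θ = 2·atan2(ρ, z) = 2·atan2(0.35132, 1.220) = 0.56076 rad
ℓ = θ/κ = 0.56076/0.43593 = 1.28636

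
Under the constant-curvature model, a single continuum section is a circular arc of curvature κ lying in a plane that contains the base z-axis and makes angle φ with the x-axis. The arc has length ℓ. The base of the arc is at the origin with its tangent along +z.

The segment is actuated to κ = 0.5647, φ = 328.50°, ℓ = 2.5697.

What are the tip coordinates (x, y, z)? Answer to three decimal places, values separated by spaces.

θ = κ·ℓ = 0.5647 × 2.5697 = 1.45111 rad
ρ = (1 − cos θ)/κ = (1 − 0.11940)/0.5647 = 1.55941
z = sin θ / κ = 0.99285/0.5647 = 1.75818
x = ρ cos φ = 1.55941 × cos(328.50°) = 1.32962
y = ρ sin φ = 1.55941 × sin(328.50°) = -0.81479

1.330 -0.815 1.758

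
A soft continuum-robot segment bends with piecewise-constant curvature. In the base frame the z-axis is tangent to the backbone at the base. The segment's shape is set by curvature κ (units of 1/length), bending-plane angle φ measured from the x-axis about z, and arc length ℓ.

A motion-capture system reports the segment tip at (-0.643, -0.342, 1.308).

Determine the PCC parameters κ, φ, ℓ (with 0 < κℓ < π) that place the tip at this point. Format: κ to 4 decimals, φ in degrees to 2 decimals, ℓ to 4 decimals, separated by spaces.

0.6499 208.01 1.5635

ρ = √(x²+y²) = √(-0.643² + -0.342²) = 0.72829
φ = atan2(y, x) mod 360° = atan2(-0.342, -0.643) = 208.0077°
|p|² = ρ² + z² = 0.72829² + 1.308² = 2.24128
κ = 2ρ / |p|² = 2×0.72829 / 2.24128 = 0.64989
θ = 2·atan2(ρ, z) = 2·atan2(0.72829, 1.308) = 1.01610 rad
ℓ = θ/κ = 1.01610/0.64989 = 1.56349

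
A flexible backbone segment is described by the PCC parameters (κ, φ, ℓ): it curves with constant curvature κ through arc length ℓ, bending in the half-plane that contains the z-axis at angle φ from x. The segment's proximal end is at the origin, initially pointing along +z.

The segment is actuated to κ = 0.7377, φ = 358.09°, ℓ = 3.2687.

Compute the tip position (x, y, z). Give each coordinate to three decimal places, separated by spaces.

2.364 -0.079 0.904

θ = κ·ℓ = 0.7377 × 3.2687 = 2.41132 rad
ρ = (1 − cos θ)/κ = (1 − -0.74499)/0.7377 = 2.36545
z = sin θ / κ = 0.66707/0.7377 = 0.90426
x = ρ cos φ = 2.36545 × cos(358.09°) = 2.36414
y = ρ sin φ = 2.36545 × sin(358.09°) = -0.07884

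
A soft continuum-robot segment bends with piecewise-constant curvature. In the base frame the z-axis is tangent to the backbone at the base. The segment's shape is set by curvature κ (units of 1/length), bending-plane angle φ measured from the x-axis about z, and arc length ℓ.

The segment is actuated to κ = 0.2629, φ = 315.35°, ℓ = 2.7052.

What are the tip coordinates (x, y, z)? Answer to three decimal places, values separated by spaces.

0.656 -0.648 2.483

θ = κ·ℓ = 0.2629 × 2.7052 = 0.71120 rad
ρ = (1 − cos θ)/κ = (1 − 0.75758)/0.2629 = 0.92210
z = sin θ / κ = 0.65274/0.2629 = 2.48285
x = ρ cos φ = 0.92210 × cos(315.35°) = 0.65599
y = ρ sin φ = 0.92210 × sin(315.35°) = -0.64803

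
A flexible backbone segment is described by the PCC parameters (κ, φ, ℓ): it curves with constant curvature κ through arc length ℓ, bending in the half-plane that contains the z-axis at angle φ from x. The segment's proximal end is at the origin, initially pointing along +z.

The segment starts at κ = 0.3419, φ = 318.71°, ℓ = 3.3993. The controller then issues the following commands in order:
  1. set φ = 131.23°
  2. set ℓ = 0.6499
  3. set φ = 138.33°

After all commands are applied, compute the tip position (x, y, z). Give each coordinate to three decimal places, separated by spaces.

-0.054 0.048 0.645

initial: κ=0.3419, φ=318.71°, ℓ=3.3993
cmd 1: set φ=131.23° → (κ,φ,ℓ)=(0.3419,131.23°,3.3993) → tip=(-1.1618,1.3257,2.6841)
cmd 2: set ℓ=0.6499 → (κ,φ,ℓ)=(0.3419,131.23°,0.6499) → tip=(-0.0474,0.0541,0.6446)
cmd 3: set φ=138.33° → (κ,φ,ℓ)=(0.3419,138.33°,0.6499) → tip=(-0.0537,0.0478,0.6446)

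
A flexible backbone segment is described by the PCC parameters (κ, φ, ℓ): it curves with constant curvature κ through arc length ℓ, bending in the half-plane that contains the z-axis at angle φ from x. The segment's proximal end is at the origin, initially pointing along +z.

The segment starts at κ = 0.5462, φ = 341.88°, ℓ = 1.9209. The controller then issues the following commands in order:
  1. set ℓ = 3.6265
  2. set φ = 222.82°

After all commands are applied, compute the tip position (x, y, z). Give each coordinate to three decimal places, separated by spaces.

initial: κ=0.5462, φ=341.88°, ℓ=1.9209
cmd 1: set ℓ=3.6265 → (κ,φ,ℓ)=(0.5462,341.88°,3.6265) → tip=(2.4336,-0.7964,1.6791)
cmd 2: set φ=222.82° → (κ,φ,ℓ)=(0.5462,222.82°,3.6265) → tip=(-1.8782,-1.7404,1.6791)

-1.878 -1.740 1.679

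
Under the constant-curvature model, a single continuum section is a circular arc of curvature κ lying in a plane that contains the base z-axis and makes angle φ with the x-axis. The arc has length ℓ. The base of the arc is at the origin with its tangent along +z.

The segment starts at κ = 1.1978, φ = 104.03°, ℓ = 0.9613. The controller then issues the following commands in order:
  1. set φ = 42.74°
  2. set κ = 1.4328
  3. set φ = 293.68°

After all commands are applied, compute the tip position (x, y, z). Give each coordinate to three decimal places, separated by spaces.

0.226 -0.516 0.685

initial: κ=1.1978, φ=104.03°, ℓ=0.9613
cmd 1: set φ=42.74° → (κ,φ,ℓ)=(1.1978,42.74°,0.9613) → tip=(0.3635,0.3359,0.7625)
cmd 2: set κ=1.4328 → (κ,φ,ℓ)=(1.4328,42.74°,0.9613) → tip=(0.4141,0.3826,0.6849)
cmd 3: set φ=293.68° → (κ,φ,ℓ)=(1.4328,293.68°,0.9613) → tip=(0.2264,-0.5163,0.6849)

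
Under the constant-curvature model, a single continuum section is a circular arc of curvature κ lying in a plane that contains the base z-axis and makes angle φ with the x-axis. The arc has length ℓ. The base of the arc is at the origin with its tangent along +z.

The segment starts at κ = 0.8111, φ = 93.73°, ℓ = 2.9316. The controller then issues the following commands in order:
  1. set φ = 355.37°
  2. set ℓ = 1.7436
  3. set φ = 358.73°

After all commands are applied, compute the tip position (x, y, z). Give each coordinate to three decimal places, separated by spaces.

1.040 -0.023 1.218

initial: κ=0.8111, φ=93.73°, ℓ=2.9316
cmd 1: set φ=355.37° → (κ,φ,ℓ)=(0.8111,355.37°,2.9316) → tip=(2.1164,-0.1714,0.8527)
cmd 2: set ℓ=1.7436 → (κ,φ,ℓ)=(0.8111,355.37°,1.7436) → tip=(1.0373,-0.0840,1.2178)
cmd 3: set φ=358.73° → (κ,φ,ℓ)=(0.8111,358.73°,1.7436) → tip=(1.0404,-0.0231,1.2178)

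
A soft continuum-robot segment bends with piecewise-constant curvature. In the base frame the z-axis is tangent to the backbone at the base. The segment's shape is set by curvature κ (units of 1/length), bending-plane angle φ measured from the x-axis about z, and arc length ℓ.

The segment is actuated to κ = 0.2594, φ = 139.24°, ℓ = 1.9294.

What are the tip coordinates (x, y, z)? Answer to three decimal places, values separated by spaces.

-0.358 0.309 1.850

θ = κ·ℓ = 0.2594 × 1.9294 = 0.50049 rad
ρ = (1 − cos θ)/κ = (1 − 0.87735)/0.2594 = 0.47282
z = sin θ / κ = 0.47985/0.2594 = 1.84985
x = ρ cos φ = 0.47282 × cos(139.24°) = -0.35814
y = ρ sin φ = 0.47282 × sin(139.24°) = 0.30870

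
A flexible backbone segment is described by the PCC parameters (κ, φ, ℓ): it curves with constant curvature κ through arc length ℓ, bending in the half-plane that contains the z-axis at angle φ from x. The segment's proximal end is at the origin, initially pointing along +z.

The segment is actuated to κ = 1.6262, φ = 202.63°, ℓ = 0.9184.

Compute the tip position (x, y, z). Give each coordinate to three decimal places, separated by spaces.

θ = κ·ℓ = 1.6262 × 0.9184 = 1.49350 rad
ρ = (1 − cos θ)/κ = (1 − 0.07722)/1.6262 = 0.56745
z = sin θ / κ = 0.99701/1.6262 = 0.61309
x = ρ cos φ = 0.56745 × cos(202.63°) = -0.52376
y = ρ sin φ = 0.56745 × sin(202.63°) = -0.21834

-0.524 -0.218 0.613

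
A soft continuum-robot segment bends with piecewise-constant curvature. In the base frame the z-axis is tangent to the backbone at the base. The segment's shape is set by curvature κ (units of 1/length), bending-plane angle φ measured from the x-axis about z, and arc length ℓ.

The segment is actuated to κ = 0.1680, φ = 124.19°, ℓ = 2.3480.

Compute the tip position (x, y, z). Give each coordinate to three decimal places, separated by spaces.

-0.257 0.378 2.288

θ = κ·ℓ = 0.1680 × 2.3480 = 0.39446 rad
ρ = (1 − cos θ)/κ = (1 − 0.92320)/0.1680 = 0.45713
z = sin θ / κ = 0.38431/0.1680 = 2.28758
x = ρ cos φ = 0.45713 × cos(124.19°) = -0.25688
y = ρ sin φ = 0.45713 × sin(124.19°) = 0.37813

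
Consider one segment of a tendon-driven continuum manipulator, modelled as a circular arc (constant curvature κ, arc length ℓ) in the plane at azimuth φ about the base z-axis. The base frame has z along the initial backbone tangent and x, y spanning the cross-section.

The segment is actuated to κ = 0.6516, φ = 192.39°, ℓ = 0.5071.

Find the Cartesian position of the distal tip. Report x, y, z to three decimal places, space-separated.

θ = κ·ℓ = 0.6516 × 0.5071 = 0.33043 rad
ρ = (1 − cos θ)/κ = (1 − 0.94590)/0.6516 = 0.08302
z = sin θ / κ = 0.32445/0.6516 = 0.49792
x = ρ cos φ = 0.08302 × cos(192.39°) = -0.08109
y = ρ sin φ = 0.08302 × sin(192.39°) = -0.01781

-0.081 -0.018 0.498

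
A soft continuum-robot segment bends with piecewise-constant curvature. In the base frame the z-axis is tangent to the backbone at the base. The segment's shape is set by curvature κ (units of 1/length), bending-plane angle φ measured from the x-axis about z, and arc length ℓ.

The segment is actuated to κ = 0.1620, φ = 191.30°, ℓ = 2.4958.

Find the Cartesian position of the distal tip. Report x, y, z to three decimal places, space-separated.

-0.488 -0.098 2.428

θ = κ·ℓ = 0.1620 × 2.4958 = 0.40432 rad
ρ = (1 − cos θ)/κ = (1 − 0.91937)/0.1620 = 0.49771
z = sin θ / κ = 0.39339/0.1620 = 2.42835
x = ρ cos φ = 0.49771 × cos(191.30°) = -0.48807
y = ρ sin φ = 0.49771 × sin(191.30°) = -0.09753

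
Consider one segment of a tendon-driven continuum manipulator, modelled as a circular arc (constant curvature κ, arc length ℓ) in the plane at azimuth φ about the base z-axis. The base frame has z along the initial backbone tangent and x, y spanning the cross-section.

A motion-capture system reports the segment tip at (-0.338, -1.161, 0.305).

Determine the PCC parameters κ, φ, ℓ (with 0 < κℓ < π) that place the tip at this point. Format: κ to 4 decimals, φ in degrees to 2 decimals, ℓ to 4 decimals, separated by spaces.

ρ = √(x²+y²) = √(-0.338² + -1.161²) = 1.20920
φ = atan2(y, x) mod 360° = atan2(-1.161, -0.338) = 253.7682°
|p|² = ρ² + z² = 1.20920² + 0.305² = 1.55519
κ = 2ρ / |p|² = 2×1.20920 / 1.55519 = 1.55505
θ = 2·atan2(ρ, z) = 2·atan2(1.20920, 0.305) = 2.64743 rad
ℓ = θ/κ = 2.64743/1.55505 = 1.70247

1.5551 253.77 1.7025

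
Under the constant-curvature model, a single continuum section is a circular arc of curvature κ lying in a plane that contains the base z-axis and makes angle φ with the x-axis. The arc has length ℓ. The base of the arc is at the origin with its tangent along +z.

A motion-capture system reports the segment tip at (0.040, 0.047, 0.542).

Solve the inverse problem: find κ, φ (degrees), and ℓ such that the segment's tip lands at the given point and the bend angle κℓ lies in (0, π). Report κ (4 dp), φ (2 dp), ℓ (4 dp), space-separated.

ρ = √(x²+y²) = √(0.040² + 0.047²) = 0.06172
φ = atan2(y, x) mod 360° = atan2(0.047, 0.040) = 49.6001°
|p|² = ρ² + z² = 0.06172² + 0.542² = 0.29757
κ = 2ρ / |p|² = 2×0.06172 / 0.29757 = 0.41480
θ = 2·atan2(ρ, z) = 2·atan2(0.06172, 0.542) = 0.22676 rad
ℓ = θ/κ = 0.22676/0.41480 = 0.54667

0.4148 49.60 0.5467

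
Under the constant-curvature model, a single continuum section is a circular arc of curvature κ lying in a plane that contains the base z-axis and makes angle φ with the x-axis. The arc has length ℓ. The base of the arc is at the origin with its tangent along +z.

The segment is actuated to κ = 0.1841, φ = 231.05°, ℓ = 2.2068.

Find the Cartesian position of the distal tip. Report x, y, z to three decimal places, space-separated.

-0.278 -0.344 2.147

θ = κ·ℓ = 0.1841 × 2.2068 = 0.40627 rad
ρ = (1 − cos θ)/κ = (1 − 0.91860)/0.1841 = 0.44215
z = sin θ / κ = 0.39519/0.1841 = 2.14659
x = ρ cos φ = 0.44215 × cos(231.05°) = -0.27795
y = ρ sin φ = 0.44215 × sin(231.05°) = -0.34386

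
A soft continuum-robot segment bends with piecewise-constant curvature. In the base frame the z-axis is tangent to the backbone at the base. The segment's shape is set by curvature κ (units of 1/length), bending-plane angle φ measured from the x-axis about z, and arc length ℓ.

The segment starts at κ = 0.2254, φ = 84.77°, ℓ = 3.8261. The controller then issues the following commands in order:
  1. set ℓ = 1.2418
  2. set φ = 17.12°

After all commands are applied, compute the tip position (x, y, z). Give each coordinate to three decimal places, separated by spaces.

0.165 0.051 1.226

initial: κ=0.2254, φ=84.77°, ℓ=3.8261
cmd 1: set ℓ=1.2418 → (κ,φ,ℓ)=(0.2254,84.77°,1.2418) → tip=(0.0157,0.1719,1.2256)
cmd 2: set φ=17.12° → (κ,φ,ℓ)=(0.2254,17.12°,1.2418) → tip=(0.1650,0.0508,1.2256)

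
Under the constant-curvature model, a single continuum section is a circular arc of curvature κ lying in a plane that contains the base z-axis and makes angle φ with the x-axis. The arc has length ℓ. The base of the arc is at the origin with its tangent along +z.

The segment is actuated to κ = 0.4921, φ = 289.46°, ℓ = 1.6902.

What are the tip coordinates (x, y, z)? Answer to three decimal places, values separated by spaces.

θ = κ·ℓ = 0.4921 × 1.6902 = 0.83175 rad
ρ = (1 − cos θ)/κ = (1 − 0.67359)/0.4921 = 0.66331
z = sin θ / κ = 0.73911/0.4921 = 1.50195
x = ρ cos φ = 0.66331 × cos(289.46°) = 0.22098
y = ρ sin φ = 0.66331 × sin(289.46°) = -0.62542

0.221 -0.625 1.502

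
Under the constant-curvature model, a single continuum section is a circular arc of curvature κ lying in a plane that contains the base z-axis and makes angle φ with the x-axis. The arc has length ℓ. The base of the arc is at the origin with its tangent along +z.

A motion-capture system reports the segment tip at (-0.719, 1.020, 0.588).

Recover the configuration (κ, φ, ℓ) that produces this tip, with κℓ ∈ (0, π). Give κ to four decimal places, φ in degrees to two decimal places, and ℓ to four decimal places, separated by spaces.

1.3115 125.18 1.7240

ρ = √(x²+y²) = √(-0.719² + 1.020²) = 1.24794
φ = atan2(y, x) mod 360° = atan2(1.020, -0.719) = 125.1801°
|p|² = ρ² + z² = 1.24794² + 0.588² = 1.90311
κ = 2ρ / |p|² = 2×1.24794 / 1.90311 = 1.31148
θ = 2·atan2(ρ, z) = 2·atan2(1.24794, 0.588) = 2.26095 rad
ℓ = θ/κ = 2.26095/1.31148 = 1.72396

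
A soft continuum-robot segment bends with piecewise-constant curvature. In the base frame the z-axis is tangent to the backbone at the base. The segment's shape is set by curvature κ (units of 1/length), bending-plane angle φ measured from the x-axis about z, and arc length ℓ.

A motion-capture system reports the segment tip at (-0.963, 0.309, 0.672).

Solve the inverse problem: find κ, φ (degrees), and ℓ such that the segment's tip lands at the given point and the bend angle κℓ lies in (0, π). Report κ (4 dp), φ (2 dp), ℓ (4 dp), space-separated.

ρ = √(x²+y²) = √(-0.963² + 0.309²) = 1.01136
φ = atan2(y, x) mod 360° = atan2(0.309, -0.963) = 162.2100°
|p|² = ρ² + z² = 1.01136² + 0.672² = 1.47443
κ = 2ρ / |p|² = 2×1.01136 / 1.47443 = 1.37186
θ = 2·atan2(ρ, z) = 2·atan2(1.01136, 0.672) = 1.96866 rad
ℓ = θ/κ = 1.96866/1.37186 = 1.43503

1.3719 162.21 1.4350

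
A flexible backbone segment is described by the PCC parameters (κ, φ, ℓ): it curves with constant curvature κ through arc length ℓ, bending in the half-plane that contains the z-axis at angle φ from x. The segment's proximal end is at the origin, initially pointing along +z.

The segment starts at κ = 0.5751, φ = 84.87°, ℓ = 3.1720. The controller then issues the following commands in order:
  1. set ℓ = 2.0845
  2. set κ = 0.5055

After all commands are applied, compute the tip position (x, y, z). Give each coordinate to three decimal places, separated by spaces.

initial: κ=0.5751, φ=84.87°, ℓ=3.1720
cmd 1: set ℓ=2.0845 → (κ,φ,ℓ)=(0.5751,84.87°,2.0845) → tip=(0.0990,1.1024,1.6199)
cmd 2: set κ=0.5055 → (κ,φ,ℓ)=(0.5055,84.87°,2.0845) → tip=(0.0894,0.9963,1.7196)

0.089 0.996 1.720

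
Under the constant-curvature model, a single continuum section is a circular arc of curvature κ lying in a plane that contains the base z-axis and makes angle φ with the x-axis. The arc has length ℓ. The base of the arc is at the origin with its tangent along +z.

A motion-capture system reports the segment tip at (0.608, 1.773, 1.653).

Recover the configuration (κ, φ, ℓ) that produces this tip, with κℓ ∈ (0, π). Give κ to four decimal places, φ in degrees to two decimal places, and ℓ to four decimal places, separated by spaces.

0.6002 71.07 2.8259

ρ = √(x²+y²) = √(0.608² + 1.773²) = 1.87435
φ = atan2(y, x) mod 360° = atan2(1.773, 0.608) = 71.0721°
|p|² = ρ² + z² = 1.87435² + 1.653² = 6.24560
κ = 2ρ / |p|² = 2×1.87435 / 6.24560 = 0.60021
θ = 2·atan2(ρ, z) = 2·atan2(1.87435, 1.653) = 1.69614 rad
ℓ = θ/κ = 1.69614/0.60021 = 2.82588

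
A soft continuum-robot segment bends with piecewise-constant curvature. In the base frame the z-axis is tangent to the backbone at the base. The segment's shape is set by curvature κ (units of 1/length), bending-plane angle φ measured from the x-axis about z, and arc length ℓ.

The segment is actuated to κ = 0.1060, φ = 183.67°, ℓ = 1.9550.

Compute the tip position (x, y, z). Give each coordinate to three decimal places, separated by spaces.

θ = κ·ℓ = 0.1060 × 1.9550 = 0.20723 rad
ρ = (1 − cos θ)/κ = (1 − 0.97860)/0.1060 = 0.20184
z = sin θ / κ = 0.20575/0.1060 = 1.94104
x = ρ cos φ = 0.20184 × cos(183.67°) = -0.20143
y = ρ sin φ = 0.20184 × sin(183.67°) = -0.01292

-0.201 -0.013 1.941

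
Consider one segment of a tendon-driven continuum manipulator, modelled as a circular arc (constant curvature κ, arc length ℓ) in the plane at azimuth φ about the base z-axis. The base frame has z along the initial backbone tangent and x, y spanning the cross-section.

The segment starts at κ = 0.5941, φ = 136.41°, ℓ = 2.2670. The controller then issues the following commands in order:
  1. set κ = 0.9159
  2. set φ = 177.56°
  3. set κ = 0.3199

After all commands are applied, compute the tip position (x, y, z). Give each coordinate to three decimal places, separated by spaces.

-0.786 0.033 2.073

initial: κ=0.5941, φ=136.41°, ℓ=2.2670
cmd 1: set κ=0.9159 → (κ,φ,ℓ)=(0.9159,136.41°,2.2670) → tip=(-1.1738,1.1174,0.9552)
cmd 2: set φ=177.56° → (κ,φ,ℓ)=(0.9159,177.56°,2.2670) → tip=(-1.6191,0.0690,0.9552)
cmd 3: set κ=0.3199 → (κ,φ,ℓ)=(0.3199,177.56°,2.2670) → tip=(-0.7859,0.0335,2.0734)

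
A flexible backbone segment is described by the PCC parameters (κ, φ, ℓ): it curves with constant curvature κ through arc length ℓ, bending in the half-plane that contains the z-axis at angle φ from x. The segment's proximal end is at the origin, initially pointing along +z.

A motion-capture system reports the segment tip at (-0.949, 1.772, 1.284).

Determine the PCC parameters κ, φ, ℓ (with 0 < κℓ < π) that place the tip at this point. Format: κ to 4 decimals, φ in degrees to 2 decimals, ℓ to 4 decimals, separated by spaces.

0.7066 118.17 2.8370

ρ = √(x²+y²) = √(-0.949² + 1.772²) = 2.01012
φ = atan2(y, x) mod 360° = atan2(1.772, -0.949) = 118.1714°
|p|² = ρ² + z² = 2.01012² + 1.284² = 5.68924
κ = 2ρ / |p|² = 2×2.01012 / 5.68924 = 0.70664
θ = 2·atan2(ρ, z) = 2·atan2(2.01012, 1.284) = 2.00472 rad
ℓ = θ/κ = 2.00472/0.70664 = 2.83697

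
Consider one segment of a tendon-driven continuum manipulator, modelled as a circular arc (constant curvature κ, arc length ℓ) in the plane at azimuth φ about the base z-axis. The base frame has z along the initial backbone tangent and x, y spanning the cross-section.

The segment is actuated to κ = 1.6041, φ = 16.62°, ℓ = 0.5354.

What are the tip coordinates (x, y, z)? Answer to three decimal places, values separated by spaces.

0.207 0.062 0.472

θ = κ·ℓ = 1.6041 × 0.5354 = 0.85884 rad
ρ = (1 − cos θ)/κ = (1 − 0.65332)/1.6041 = 0.21612
z = sin θ / κ = 0.75708/1.6041 = 0.47197
x = ρ cos φ = 0.21612 × cos(16.62°) = 0.20709
y = ρ sin φ = 0.21612 × sin(16.62°) = 0.06182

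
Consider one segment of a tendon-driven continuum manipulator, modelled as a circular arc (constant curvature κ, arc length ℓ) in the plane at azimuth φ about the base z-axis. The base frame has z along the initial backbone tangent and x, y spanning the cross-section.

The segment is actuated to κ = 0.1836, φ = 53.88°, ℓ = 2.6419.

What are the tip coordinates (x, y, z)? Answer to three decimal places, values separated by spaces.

θ = κ·ℓ = 0.1836 × 2.6419 = 0.48505 rad
ρ = (1 − cos θ)/κ = (1 − 0.88465)/0.1836 = 0.62827
z = sin θ / κ = 0.46626/0.1836 = 2.53952
x = ρ cos φ = 0.62827 × cos(53.88°) = 0.37035
y = ρ sin φ = 0.62827 × sin(53.88°) = 0.50750

0.370 0.508 2.540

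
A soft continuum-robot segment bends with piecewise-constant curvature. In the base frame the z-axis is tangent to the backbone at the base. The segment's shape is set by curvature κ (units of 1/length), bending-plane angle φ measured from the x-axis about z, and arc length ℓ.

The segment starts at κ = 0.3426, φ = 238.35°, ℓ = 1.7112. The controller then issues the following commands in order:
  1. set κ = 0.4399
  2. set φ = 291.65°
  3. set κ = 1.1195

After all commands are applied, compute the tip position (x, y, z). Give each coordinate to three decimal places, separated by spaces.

0.441 -1.111 0.841

initial: κ=0.3426, φ=238.35°, ℓ=1.7112
cmd 1: set κ=0.4399 → (κ,φ,ℓ)=(0.4399,238.35°,1.7112) → tip=(-0.3223,-0.5229,1.5541)
cmd 2: set φ=291.65° → (κ,φ,ℓ)=(0.4399,291.65°,1.7112) → tip=(0.2266,-0.5709,1.5541)
cmd 3: set κ=1.1195 → (κ,φ,ℓ)=(1.1195,291.65°,1.7112) → tip=(0.4410,-1.1109,0.8407)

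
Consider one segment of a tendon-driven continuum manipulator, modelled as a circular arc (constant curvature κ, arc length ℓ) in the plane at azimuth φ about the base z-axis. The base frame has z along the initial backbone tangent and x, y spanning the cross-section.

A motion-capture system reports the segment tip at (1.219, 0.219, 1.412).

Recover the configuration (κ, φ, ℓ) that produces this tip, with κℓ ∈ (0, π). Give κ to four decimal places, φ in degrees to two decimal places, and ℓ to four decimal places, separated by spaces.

0.7022 10.18 2.0509

ρ = √(x²+y²) = √(1.219² + 0.219²) = 1.23852
φ = atan2(y, x) mod 360° = atan2(0.219, 1.219) = 10.1849°
|p|² = ρ² + z² = 1.23852² + 1.412² = 3.52767
κ = 2ρ / |p|² = 2×1.23852 / 3.52767 = 0.70217
θ = 2·atan2(ρ, z) = 2·atan2(1.23852, 1.412) = 1.44008 rad
ℓ = θ/κ = 1.44008/0.70217 = 2.05089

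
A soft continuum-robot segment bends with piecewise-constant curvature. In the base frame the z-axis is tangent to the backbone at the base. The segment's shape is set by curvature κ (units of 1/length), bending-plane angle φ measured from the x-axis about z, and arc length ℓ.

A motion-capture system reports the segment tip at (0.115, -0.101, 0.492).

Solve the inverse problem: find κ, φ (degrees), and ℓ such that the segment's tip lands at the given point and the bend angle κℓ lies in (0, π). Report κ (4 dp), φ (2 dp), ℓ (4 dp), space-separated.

ρ = √(x²+y²) = √(0.115² + -0.101²) = 0.15306
φ = atan2(y, x) mod 360° = atan2(-0.101, 0.115) = 318.7084°
|p|² = ρ² + z² = 0.15306² + 0.492² = 0.26549
κ = 2ρ / |p|² = 2×0.15306 / 0.26549 = 1.15300
θ = 2·atan2(ρ, z) = 2·atan2(0.15306, 0.492) = 0.60320 rad
ℓ = θ/κ = 0.60320/1.15300 = 0.52315

1.1530 318.71 0.5232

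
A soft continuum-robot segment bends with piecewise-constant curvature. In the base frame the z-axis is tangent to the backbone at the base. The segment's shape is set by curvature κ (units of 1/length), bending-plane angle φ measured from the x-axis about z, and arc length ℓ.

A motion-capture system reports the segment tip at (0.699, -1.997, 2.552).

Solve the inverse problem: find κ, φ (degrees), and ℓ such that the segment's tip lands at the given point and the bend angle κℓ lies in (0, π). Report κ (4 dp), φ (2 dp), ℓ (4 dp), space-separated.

0.3851 289.29 3.5953

ρ = √(x²+y²) = √(0.699² + -1.997²) = 2.11580
φ = atan2(y, x) mod 360° = atan2(-1.997, 0.699) = 289.2913°
|p|² = ρ² + z² = 2.11580² + 2.552² = 10.98931
κ = 2ρ / |p|² = 2×2.11580 / 10.98931 = 0.38506
θ = 2·atan2(ρ, z) = 2·atan2(2.11580, 2.552) = 1.38444 rad
ℓ = θ/κ = 1.38444/0.38506 = 3.59534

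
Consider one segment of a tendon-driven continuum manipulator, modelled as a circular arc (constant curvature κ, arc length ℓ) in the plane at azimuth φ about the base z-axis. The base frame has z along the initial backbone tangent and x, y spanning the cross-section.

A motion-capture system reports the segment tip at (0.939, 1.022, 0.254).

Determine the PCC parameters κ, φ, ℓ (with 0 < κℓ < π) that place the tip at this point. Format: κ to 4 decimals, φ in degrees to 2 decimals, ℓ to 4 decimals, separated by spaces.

1.3943 47.42 1.9935

ρ = √(x²+y²) = √(0.939² + 1.022²) = 1.38788
φ = atan2(y, x) mod 360° = atan2(1.022, 0.939) = 47.4236°
|p|² = ρ² + z² = 1.38788² + 0.254² = 1.99072
κ = 2ρ / |p|² = 2×1.38788 / 1.99072 = 1.39435
θ = 2·atan2(ρ, z) = 2·atan2(1.38788, 0.254) = 2.77957 rad
ℓ = θ/κ = 2.77957/1.39435 = 1.99346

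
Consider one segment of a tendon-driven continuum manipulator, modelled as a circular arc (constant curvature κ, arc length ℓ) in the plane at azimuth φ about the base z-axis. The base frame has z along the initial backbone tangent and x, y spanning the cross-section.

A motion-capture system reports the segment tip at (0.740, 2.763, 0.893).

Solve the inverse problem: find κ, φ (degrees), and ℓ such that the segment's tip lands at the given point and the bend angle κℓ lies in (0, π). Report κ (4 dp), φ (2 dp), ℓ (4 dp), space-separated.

0.6371 75.01 3.9811

ρ = √(x²+y²) = √(0.740² + 2.763²) = 2.86038
φ = atan2(y, x) mod 360° = atan2(2.763, 0.740) = 75.0066°
|p|² = ρ² + z² = 2.86038² + 0.893² = 8.97922
κ = 2ρ / |p|² = 2×2.86038 / 8.97922 = 0.63711
θ = 2·atan2(ρ, z) = 2·atan2(2.86038, 0.893) = 2.53638 rad
ℓ = θ/κ = 2.53638/0.63711 = 3.98106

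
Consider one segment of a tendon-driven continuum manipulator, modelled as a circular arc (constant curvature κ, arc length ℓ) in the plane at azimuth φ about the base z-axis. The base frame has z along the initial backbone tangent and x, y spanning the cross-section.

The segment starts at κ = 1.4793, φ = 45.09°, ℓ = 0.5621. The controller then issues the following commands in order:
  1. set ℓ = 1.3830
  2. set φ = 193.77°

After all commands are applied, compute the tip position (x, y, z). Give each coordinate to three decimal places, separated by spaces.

initial: κ=1.4793, φ=45.09°, ℓ=0.5621
cmd 1: set ℓ=1.3830 → (κ,φ,ℓ)=(1.4793,45.09°,1.3830) → tip=(0.6955,0.6977,0.6011)
cmd 2: set φ=193.77° → (κ,φ,ℓ)=(1.4793,193.77°,1.3830) → tip=(-0.9569,-0.2345,0.6011)

-0.957 -0.235 0.601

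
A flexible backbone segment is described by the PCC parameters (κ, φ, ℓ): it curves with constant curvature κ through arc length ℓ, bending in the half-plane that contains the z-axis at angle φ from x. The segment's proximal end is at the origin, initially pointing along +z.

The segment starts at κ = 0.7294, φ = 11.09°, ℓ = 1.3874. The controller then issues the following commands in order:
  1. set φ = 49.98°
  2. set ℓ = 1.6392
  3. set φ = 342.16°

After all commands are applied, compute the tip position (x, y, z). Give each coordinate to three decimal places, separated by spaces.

0.827 -0.266 1.276

initial: κ=0.7294, φ=11.09°, ℓ=1.3874
cmd 1: set φ=49.98° → (κ,φ,ℓ)=(0.7294,49.98°,1.3874) → tip=(0.4142,0.4933,1.1624)
cmd 2: set ℓ=1.6392 → (κ,φ,ℓ)=(0.7294,49.98°,1.6392) → tip=(0.5586,0.6652,1.2756)
cmd 3: set φ=342.16° → (κ,φ,ℓ)=(0.7294,342.16°,1.6392) → tip=(0.8269,-0.2661,1.2756)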